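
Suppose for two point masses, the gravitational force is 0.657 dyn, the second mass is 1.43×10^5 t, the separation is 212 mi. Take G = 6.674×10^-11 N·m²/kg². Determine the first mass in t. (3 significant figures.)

From Newton's law of gravitation: m₁ = F·r²/(G·m₂).
F = 0.657 dyn = 6.570×10^-6 N; m₂ = 1.43×10^5 t = 1.430×10^8 kg; r = 212 mi = 3.412×10^5 m; G = 6.674×10^-11 N·m²/kg².
m₁ = 8.013×10^7 kg
8.013×10^7 kg × (1 t / 1000 kg) = 80133 t

80100 t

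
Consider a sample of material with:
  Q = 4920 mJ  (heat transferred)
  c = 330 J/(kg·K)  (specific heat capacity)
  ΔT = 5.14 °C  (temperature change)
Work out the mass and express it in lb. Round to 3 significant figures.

0.00639 lb

Solving Q = m·c·ΔT for m: m = Q/(c·ΔT).
Q = 4920 mJ = 4.920 J; c = 330 J/(kg·K); ΔT = 5.14 °C = 5.140 K.
m = 0.002901 kg
0.002901 kg × (1 lb / 0.4536 kg) = 0.006395 lb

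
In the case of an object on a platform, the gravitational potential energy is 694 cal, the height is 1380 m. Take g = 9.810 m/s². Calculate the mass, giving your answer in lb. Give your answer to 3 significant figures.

Rearranging: m = PE/(g·h).
PE = 694 cal = 2904 J; h = 1380 m; g = 9.810 m/s².
m = 0.2145 kg
0.2145 kg × (1 lb / 0.4536 kg) = 0.4729 lb

0.473 lb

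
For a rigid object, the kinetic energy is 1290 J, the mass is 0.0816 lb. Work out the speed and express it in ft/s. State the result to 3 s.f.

Rearranging: v = √(2·KE/m).
KE = 1290 J; m = 0.0816 lb = 0.03701 kg.
v = 264.0 m/s
264.0 m/s × (1 ft/s / 0.3048 m/s) = 866.2 ft/s

866 ft/s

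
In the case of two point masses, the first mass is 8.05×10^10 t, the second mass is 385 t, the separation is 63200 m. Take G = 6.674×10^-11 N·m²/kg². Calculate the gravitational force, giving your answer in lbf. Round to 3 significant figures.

0.116 lbf

From Newton's law of gravitation: F = Gm₁m₂/r².
m₁ = 8.05×10^10 t = 8.050×10^13 kg; m₂ = 385 t = 3.850×10^5 kg; r = 63200 m; G = 6.674×10^-11 N·m²/kg².
F = 0.5179 N  (the unit combination reduces to kg·m/s² = N)
0.5179 N × (1 lbf / 4.448 N) = 0.1164 lbf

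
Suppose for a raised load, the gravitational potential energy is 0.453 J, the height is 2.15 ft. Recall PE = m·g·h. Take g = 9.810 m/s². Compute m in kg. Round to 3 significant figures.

0.0705 kg

Solving PE = m·g·h for m: m = PE/(g·h).
PE = 0.453 J; h = 2.15 ft = 0.6553 m; g = 9.810 m/s².
m = 0.07047 kg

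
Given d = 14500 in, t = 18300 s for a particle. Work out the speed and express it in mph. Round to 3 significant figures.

0.0450 mph

Directly: v = d/t.
d = 14500 in = 368.3 m; t = 18300 s.
v = 0.02013 m/s
0.02013 m/s × (1 mph / 0.4470 m/s) = 0.04502 mph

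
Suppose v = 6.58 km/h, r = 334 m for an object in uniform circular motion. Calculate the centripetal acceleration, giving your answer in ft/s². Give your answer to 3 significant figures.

0.0328 ft/s²

Directly: a = v²/r.
v = 6.58 km/h = 1.828 m/s; r = 334 m.
a = 0.01000 m/s²
0.01000 m/s² × (1 ft/s² / 0.3048 m/s²) = 0.03282 ft/s²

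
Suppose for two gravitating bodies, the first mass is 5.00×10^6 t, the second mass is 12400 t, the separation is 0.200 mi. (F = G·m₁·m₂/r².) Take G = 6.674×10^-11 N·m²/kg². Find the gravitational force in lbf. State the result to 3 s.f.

8.98 lbf

F is given directly by: F = Gm₁m₂/r².
m₁ = 5.00×10^6 t = 5.000×10^9 kg; m₂ = 12400 t = 1.240×10^7 kg; r = 0.200 mi = 321.9 m; G = 6.674×10^-11 N·m²/kg².
F = 39.94 N
39.94 N × (1 lbf / 4.448 N) = 8.979 lbf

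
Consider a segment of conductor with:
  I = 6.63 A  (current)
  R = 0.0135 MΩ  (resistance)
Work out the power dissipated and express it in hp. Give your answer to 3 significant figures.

796 hp

P is given directly by: P = I²R.
I = 6.63 A; R = 0.0135 MΩ = 13500 Ω.
P = 5.934×10^5 W
5.934×10^5 W × (1 hp / 745.7 W) = 795.8 hp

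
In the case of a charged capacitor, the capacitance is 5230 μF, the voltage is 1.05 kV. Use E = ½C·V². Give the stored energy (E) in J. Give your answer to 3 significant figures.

2880 J

Directly: E = ½CV².
C = 5230 μF = 0.005230 F; V = 1.05 kV = 1050 V.
E = 2883 J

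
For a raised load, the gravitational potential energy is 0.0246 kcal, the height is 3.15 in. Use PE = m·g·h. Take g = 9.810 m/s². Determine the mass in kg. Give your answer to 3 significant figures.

131 kg

Solving PE = m·g·h for m: m = PE/(g·h).
PE = 0.0246 kcal = 102.9 J; h = 3.15 in = 0.08001 m; g = 9.810 m/s².
m = 131.1 kg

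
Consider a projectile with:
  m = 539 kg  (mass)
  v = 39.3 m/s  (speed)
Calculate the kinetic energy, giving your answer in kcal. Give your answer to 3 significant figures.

99.5 kcal

Directly: KE = ½mv².
m = 539 kg; v = 39.3 m/s.
KE = 4.162×10^5 J  (the unit combination reduces to kg·m²/s² = J)
4.162×10^5 J × (1 kcal / 4184 J) = 99.48 kcal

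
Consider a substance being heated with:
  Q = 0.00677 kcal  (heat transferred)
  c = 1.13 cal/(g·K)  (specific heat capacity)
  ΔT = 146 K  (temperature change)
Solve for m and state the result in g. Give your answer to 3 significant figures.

Solving Q = m·c·ΔT for m: m = Q/(c·ΔT).
Q = 0.00677 kcal = 28.33 J; c = 1.13 cal/(g·K) = 4728 J/(kg·K); ΔT = 146 K.
m = 4.104×10^-5 kg
4.104×10^-5 kg × (1 g / 0.001000 kg) = 0.04104 g

0.0410 g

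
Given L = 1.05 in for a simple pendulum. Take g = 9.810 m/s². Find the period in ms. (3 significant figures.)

T is given directly by: T = 2π√(L/g).
L = 1.05 in = 0.02667 m; g = 9.810 m/s².
T = 0.3276 s
0.3276 s × (1 ms / 0.001000 s) = 327.6 ms

328 ms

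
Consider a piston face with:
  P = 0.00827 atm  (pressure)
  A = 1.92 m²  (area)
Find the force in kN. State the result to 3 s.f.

1.61 kN

Solving P = F/A for F: F = P·A.
P = 0.00827 atm = 838.0 Pa; A = 1.92 m².
F = 1609 N  (the unit combination reduces to kg·m/s² = N)
1609 N × (1 kN / 1000 N) = 1.609 kN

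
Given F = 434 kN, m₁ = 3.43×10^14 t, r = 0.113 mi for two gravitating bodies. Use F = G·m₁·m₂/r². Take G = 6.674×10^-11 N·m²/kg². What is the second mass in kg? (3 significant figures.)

627 kg

From Newton's law of gravitation: m₂ = F·r²/(G·m₁).
F = 434 kN = 4.340×10^5 N; m₁ = 3.43×10^14 t = 3.430×10^17 kg; r = 0.113 mi = 181.9 m; G = 6.674×10^-11 N·m²/kg².
m₂ = 627.0 kg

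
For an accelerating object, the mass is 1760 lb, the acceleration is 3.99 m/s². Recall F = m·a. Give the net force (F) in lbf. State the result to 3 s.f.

F is given directly by: F = m·a.
m = 1760 lb = 798.3 kg; a = 3.99 m/s².
F = 3185 N
3185 N × (1 lbf / 4.448 N) = 716.1 lbf

716 lbf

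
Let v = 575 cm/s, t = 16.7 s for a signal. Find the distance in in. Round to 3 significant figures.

Rearranging: d = v·t.
v = 575 cm/s = 5.750 m/s; t = 16.7 s.
d = 96.02 m
96.02 m × (1 in / 0.02540 m) = 3781 in

3780 in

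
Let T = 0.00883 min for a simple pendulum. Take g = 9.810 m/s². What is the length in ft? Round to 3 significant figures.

0.229 ft

Rearranging: L = g·(T/2π)².
T = 0.00883 min = 0.5298 s; g = 9.810 m/s².
L = 0.06975 m
0.06975 m × (1 ft / 0.3048 m) = 0.2288 ft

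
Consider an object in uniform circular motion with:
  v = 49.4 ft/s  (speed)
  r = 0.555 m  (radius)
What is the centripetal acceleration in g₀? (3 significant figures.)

41.7 g₀

Directly: a = v²/r.
v = 49.4 ft/s = 15.06 m/s; r = 0.555 m.
a = 408.5 m/s²
408.5 m/s² × (1 g₀ / 9.807 m/s²) = 41.66 g₀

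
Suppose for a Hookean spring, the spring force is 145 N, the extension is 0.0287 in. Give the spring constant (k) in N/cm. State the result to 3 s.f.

1990 N/cm

Rearranging: k = F/x.
F = 145 N; x = 0.0287 in = 7.290×10^-4 m.
k = 1.989×10^5 N/m
1.989×10^5 N/m × (1 N/cm / 100.0 N/m) = 1989 N/cm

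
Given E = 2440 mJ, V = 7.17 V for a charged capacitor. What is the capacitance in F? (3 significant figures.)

0.0949 F

Rearranging E = ½C·V² for C: C = 2E/V².
E = 2440 mJ = 2.440 J; V = 7.17 V.
C = 0.09493 F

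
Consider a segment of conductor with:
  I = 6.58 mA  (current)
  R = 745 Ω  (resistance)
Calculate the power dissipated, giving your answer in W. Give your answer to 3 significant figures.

P is given directly by: P = I²R.
I = 6.58 mA = 0.006580 A; R = 745 Ω.
P = 0.03226 W  (the unit combination reduces to kg·m²/s³ = W)

0.0323 W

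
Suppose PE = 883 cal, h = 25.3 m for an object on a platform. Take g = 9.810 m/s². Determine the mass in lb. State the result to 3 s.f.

32.8 lb

Rearranging: m = PE/(g·h).
PE = 883 cal = 3694 J; h = 25.3 m; g = 9.810 m/s².
m = 14.89 kg
14.89 kg × (1 lb / 0.4536 kg) = 32.82 lb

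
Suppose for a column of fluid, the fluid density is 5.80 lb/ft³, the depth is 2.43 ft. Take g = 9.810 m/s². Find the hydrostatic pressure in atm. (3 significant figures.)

Directly: P = ρgh.
ρ = 5.80 lb/ft³ = 92.91 kg/m³; h = 2.43 ft = 0.7407 m; g = 9.810 m/s².
P = 675.1 Pa  (the unit combination reduces to kg/(m·s²) = Pa)
675.1 Pa × (1 atm / 1.013×10^5 Pa) = 0.006662 atm

0.00666 atm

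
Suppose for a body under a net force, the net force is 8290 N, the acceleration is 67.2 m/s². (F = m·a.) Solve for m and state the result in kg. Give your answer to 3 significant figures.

From Newton's second law: m = F/a.
F = 8290 N; a = 67.2 m/s².
m = 123.4 kg

123 kg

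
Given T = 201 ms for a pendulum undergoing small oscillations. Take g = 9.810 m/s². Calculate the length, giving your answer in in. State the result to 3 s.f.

Rearranging: L = g·(T/2π)².
T = 201 ms = 0.2010 s; g = 9.810 m/s².
L = 0.01004 m
0.01004 m × (1 in / 0.02540 m) = 0.3952 in

0.395 in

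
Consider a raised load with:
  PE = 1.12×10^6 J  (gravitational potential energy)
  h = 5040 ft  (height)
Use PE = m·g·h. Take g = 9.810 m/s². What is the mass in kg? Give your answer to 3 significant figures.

Rearranging PE = m·g·h for m: m = PE/(g·h).
PE = 1.12×10^6 J; h = 5040 ft = 1536 m; g = 9.810 m/s².
m = 74.32 kg

74.3 kg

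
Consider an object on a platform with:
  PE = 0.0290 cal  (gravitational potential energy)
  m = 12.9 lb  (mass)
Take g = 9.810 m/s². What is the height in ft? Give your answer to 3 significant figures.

Rearranging: h = PE/(m·g).
PE = 0.0290 cal = 0.1213 J; m = 12.9 lb = 5.851 kg; g = 9.810 m/s².
h = 0.002114 m
0.002114 m × (1 ft / 0.3048 m) = 0.006935 ft

0.00694 ft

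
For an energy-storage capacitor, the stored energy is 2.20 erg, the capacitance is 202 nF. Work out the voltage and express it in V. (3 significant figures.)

1.48 V

Rearranging E = ½C·V² for V: V = √(2E/C).
E = 2.20 erg = 2.200×10^-7 J; C = 202 nF = 2.020×10^-7 F.
V = 1.476 V  (the unit combination reduces to kg·m²/(A·s³) = V)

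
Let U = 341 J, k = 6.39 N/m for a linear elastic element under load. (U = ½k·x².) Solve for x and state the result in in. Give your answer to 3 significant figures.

407 in

Rearranging: x = √(2U/k).
U = 341 J; k = 6.39 N/m.
x = 10.33 m
10.33 m × (1 in / 0.02540 m) = 406.7 in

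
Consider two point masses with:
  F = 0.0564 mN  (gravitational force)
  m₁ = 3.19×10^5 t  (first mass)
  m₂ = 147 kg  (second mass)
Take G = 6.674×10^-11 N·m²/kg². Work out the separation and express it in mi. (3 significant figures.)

From Newton's law of gravitation: r = √(G·m₁m₂/F).
F = 0.0564 mN = 5.640×10^-5 N; m₁ = 3.19×10^5 t = 3.190×10^8 kg; m₂ = 147 kg; G = 6.674×10^-11 N·m²/kg².
r = 235.6 m
235.6 m × (1 mi / 1609 m) = 0.1464 mi

0.146 mi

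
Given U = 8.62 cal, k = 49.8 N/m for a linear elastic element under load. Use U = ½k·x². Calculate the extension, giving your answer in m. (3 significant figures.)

1.20 m

Rearranging: x = √(2U/k).
U = 8.62 cal = 36.07 J; k = 49.8 N/m.
x = 1.204 m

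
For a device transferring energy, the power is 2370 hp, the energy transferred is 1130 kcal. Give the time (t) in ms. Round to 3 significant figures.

Rearranging: t = W/P.
P = 2370 hp = 1.767×10^6 W; W = 1130 kcal = 4.728×10^6 J.
t = 2.675 s
2.675 s × (1 ms / 0.001000 s) = 2675 ms

2680 ms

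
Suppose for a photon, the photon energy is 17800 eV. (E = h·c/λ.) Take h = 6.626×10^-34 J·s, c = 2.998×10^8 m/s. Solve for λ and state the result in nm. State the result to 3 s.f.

Rearranging: λ = hc/E.
E = 17800 eV = 2.852×10^-15 J; h = 6.626×10^-34 J·s; c = 2.998×10^8 m/s.
λ = 6.966×10^-11 m
6.966×10^-11 m × (1 nm / 1.000×10^-9 m) = 0.06966 nm

0.0697 nm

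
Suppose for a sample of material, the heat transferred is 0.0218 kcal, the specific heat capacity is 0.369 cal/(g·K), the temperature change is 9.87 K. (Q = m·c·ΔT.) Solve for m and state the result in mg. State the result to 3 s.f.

5990 mg

Solving Q = m·c·ΔT for m: m = Q/(c·ΔT).
Q = 0.0218 kcal = 91.21 J; c = 0.369 cal/(g·K) = 1544 J/(kg·K); ΔT = 9.87 K.
m = 0.005986 kg
0.005986 kg × (1 mg / 1.000×10^-6 kg) = 5986 mg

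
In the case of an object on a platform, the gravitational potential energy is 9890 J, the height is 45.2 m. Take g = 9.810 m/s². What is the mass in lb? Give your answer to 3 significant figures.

Rearranging PE = m·g·h for m: m = PE/(g·h).
PE = 9890 J; h = 45.2 m; g = 9.810 m/s².
m = 22.30 kg
22.30 kg × (1 lb / 0.4536 kg) = 49.17 lb

49.2 lb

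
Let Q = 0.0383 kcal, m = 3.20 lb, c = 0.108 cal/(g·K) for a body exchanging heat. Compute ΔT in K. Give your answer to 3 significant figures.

Rearranging: ΔT = Q/(m·c).
Q = 0.0383 kcal = 160.2 J; m = 3.20 lb = 1.451 kg; c = 0.108 cal/(g·K) = 451.9 J/(kg·K).
ΔT = 0.2443 K

0.244 K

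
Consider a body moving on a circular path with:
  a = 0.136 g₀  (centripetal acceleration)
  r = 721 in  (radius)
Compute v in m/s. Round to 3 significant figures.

4.94 m/s

Rearranging: v = √(a·r).
a = 0.136 g₀ = 1.334 m/s²; r = 721 in = 18.31 m.
v = 4.942 m/s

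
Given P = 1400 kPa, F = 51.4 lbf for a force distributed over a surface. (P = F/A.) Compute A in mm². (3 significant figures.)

Rearranging P = F/A for A: A = F/P.
P = 1400 kPa = 1.400×10^6 Pa; F = 51.4 lbf = 228.6 N.
A = 1.633×10^-4 m²
1.633×10^-4 m² × (1 mm² / 1.000×10^-6 m²) = 163.3 mm²

163 mm²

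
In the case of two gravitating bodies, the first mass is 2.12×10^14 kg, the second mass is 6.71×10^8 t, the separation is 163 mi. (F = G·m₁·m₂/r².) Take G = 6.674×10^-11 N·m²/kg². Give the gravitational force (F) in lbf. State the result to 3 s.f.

From Newton's law of gravitation: F = Gm₁m₂/r².
m₁ = 2.12×10^14 kg; m₂ = 6.71×10^8 t = 6.710×10^11 kg; r = 163 mi = 2.623×10^5 m; G = 6.674×10^-11 N·m²/kg².
F = 1.380×10^5 N
1.380×10^5 N × (1 lbf / 4.448 N) = 31016 lbf

31000 lbf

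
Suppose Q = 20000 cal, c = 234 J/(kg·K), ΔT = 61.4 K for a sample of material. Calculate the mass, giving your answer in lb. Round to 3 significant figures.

Rearranging: m = Q/(c·ΔT).
Q = 20000 cal = 83680 J; c = 234 J/(kg·K); ΔT = 61.4 K.
m = 5.824 kg
5.824 kg × (1 lb / 0.4536 kg) = 12.84 lb

12.8 lb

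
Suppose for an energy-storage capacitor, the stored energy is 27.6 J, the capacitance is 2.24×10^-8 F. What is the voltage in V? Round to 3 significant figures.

49600 V

Solving E = ½C·V² for V: V = √(2E/C).
E = 27.6 J; C = 2.24×10^-8 F.
V = 49642 V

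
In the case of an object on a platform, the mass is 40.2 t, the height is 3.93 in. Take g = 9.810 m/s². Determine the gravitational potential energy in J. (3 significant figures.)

Directly: PE = mgh.
m = 40.2 t = 40200 kg; h = 3.93 in = 0.09982 m; g = 9.810 m/s².
PE = 39366 J  (the unit combination reduces to kg·m²/s² = J)

39400 J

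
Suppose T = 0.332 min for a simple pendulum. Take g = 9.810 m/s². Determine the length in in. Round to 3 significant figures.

Rearranging T = 2π√(L/g) for L: L = g·(T/2π)².
T = 0.332 min = 19.92 s; g = 9.810 m/s².
L = 98.60 m
98.60 m × (1 in / 0.02540 m) = 3882 in

3880 in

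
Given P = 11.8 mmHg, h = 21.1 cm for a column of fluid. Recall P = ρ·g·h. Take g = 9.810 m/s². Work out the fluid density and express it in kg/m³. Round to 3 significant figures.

760 kg/m³

Solving P = ρ·g·h for ρ: ρ = P/(g·h).
P = 11.8 mmHg = 1573 Pa; h = 21.1 cm = 0.2110 m; g = 9.810 m/s².
ρ = 760.0 kg/m³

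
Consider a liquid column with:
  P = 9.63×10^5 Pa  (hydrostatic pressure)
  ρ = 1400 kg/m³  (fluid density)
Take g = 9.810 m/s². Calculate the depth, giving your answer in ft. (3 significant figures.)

Solving P = ρ·g·h for h: h = P/(ρ·g).
P = 9.63×10^5 Pa; ρ = 1400 kg/m³; g = 9.810 m/s².
h = 70.12 m
70.12 m × (1 ft / 0.3048 m) = 230.0 ft

230 ft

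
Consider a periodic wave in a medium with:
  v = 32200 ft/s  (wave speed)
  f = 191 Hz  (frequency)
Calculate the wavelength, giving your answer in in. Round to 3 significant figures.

Rearranging v = f·λ for λ: λ = v/f.
v = 32200 ft/s = 9815 m/s; f = 191 Hz.
λ = 51.39 m
51.39 m × (1 in / 0.02540 m) = 2023 in

2020 in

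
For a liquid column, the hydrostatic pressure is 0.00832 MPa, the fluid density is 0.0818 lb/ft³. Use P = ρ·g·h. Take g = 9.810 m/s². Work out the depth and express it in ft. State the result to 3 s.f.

2120 ft

Rearranging: h = P/(ρ·g).
P = 0.00832 MPa = 8320 Pa; ρ = 0.0818 lb/ft³ = 1.310 kg/m³; g = 9.810 m/s².
h = 647.3 m
647.3 m × (1 ft / 0.3048 m) = 2124 ft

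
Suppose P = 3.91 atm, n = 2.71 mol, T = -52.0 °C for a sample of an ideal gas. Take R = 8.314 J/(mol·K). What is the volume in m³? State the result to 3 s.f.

Solving PV = nRT for V: V = nRT/P.
P = 3.91 atm = 3.962×10^5 Pa; n = 2.71 mol; T = -52.0 °C = 221.1 K; R = 8.314 J/(mol·K).
V = 0.01258 m³

0.0126 m³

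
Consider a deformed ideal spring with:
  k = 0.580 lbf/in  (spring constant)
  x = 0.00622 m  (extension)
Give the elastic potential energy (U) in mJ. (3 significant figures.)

Directly: U = ½kx².
k = 0.580 lbf/in = 101.6 N/m; x = 0.00622 m.
U = 0.001965 J
0.001965 J × (1 mJ / 0.001000 J) = 1.965 mJ

1.96 mJ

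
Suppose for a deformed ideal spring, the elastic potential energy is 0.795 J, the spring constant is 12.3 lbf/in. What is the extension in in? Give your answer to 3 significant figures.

1.07 in

Rearranging: x = √(2U/k).
U = 0.795 J; k = 12.3 lbf/in = 2154 N/m.
x = 0.02717 m
0.02717 m × (1 in / 0.02540 m) = 1.070 in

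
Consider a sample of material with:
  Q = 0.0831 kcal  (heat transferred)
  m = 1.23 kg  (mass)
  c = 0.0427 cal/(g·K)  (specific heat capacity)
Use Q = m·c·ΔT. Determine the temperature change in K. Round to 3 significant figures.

1.58 K

Rearranging: ΔT = Q/(m·c).
Q = 0.0831 kcal = 347.7 J; m = 1.23 kg; c = 0.0427 cal/(g·K) = 178.7 J/(kg·K).
ΔT = 1.582 K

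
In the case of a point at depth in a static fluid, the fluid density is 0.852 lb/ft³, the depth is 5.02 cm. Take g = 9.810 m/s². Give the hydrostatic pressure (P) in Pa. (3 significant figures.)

6.72 Pa

Directly: P = ρgh.
ρ = 0.852 lb/ft³ = 13.65 kg/m³; h = 5.02 cm = 0.05020 m; g = 9.810 m/s².
P = 6.721 Pa  (the unit combination reduces to kg/(m·s²) = Pa)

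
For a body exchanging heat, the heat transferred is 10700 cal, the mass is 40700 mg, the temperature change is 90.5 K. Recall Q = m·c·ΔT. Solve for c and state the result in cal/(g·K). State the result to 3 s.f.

Rearranging: c = Q/(m·ΔT).
Q = 10700 cal = 44769 J; m = 40700 mg = 0.04070 kg; ΔT = 90.5 K.
c = 12154 J/(kg·K)
12154 J/(kg·K) × (1 cal/(g·K) / 4184 J/(kg·K)) = 2.905 cal/(g·K)

2.90 cal/(g·K)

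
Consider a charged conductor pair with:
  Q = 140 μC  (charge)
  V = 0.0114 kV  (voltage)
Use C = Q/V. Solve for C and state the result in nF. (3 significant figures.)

12300 nF

Directly: C = Q/V.
Q = 140 μC = 1.400×10^-4 C; V = 0.0114 kV = 11.40 V.
C = 1.228×10^-5 F
1.228×10^-5 F × (1 nF / 1.000×10^-9 F) = 12281 nF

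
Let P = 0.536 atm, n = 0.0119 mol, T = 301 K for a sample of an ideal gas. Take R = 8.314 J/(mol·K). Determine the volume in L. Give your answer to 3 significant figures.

0.548 L

Rearranging PV = nRT for V: V = nRT/P.
P = 0.536 atm = 54310 Pa; n = 0.0119 mol; T = 301 K; R = 8.314 J/(mol·K).
V = 5.483×10^-4 m³
5.483×10^-4 m³ × (1 L / 0.001000 m³) = 0.5483 L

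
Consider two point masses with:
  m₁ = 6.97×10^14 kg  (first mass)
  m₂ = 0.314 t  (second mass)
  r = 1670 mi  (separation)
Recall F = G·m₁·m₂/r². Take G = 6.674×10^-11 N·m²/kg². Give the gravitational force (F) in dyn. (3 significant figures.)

0.202 dyn

F is given directly by: F = Gm₁m₂/r².
m₁ = 6.97×10^14 kg; m₂ = 0.314 t = 314.0 kg; r = 1670 mi = 2.688×10^6 m; G = 6.674×10^-11 N·m²/kg².
F = 2.022×10^-6 N
2.022×10^-6 N × (1 dyn / 1.000×10^-5 N) = 0.2022 dyn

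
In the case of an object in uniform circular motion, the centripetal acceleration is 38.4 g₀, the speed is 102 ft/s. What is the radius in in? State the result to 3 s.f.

101 in

Solving a = v²/r for r: r = v²/a.
a = 38.4 g₀ = 376.6 m/s²; v = 102 ft/s = 31.09 m/s.
r = 2.567 m
2.567 m × (1 in / 0.02540 m) = 101.1 in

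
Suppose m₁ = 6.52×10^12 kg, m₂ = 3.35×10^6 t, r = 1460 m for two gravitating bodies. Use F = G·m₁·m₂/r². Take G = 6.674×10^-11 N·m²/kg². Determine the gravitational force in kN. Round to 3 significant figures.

684 kN

From Newton's law of gravitation: F = Gm₁m₂/r².
m₁ = 6.52×10^12 kg; m₂ = 3.35×10^6 t = 3.350×10^9 kg; r = 1460 m; G = 6.674×10^-11 N·m²/kg².
F = 6.839×10^5 N
6.839×10^5 N × (1 kN / 1000 N) = 683.9 kN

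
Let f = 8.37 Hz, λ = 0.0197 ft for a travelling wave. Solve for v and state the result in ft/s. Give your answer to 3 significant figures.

0.165 ft/s

Directly: v = fλ.
f = 8.37 Hz; λ = 0.0197 ft = 0.006005 m.
v = 0.05026 m/s
0.05026 m/s × (1 ft/s / 0.3048 m/s) = 0.1649 ft/s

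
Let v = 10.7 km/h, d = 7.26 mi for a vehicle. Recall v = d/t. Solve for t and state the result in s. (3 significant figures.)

Rearranging v = d/t for t: t = d/v.
v = 10.7 km/h = 2.972 m/s; d = 7.26 mi = 11684 m.
t = 3931 s

3930 s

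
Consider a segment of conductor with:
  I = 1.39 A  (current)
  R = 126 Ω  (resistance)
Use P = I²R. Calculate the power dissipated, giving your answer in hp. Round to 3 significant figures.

P is given directly by: P = I²R.
I = 1.39 A; R = 126 Ω.
P = 243.4 W
243.4 W × (1 hp / 745.7 W) = 0.3265 hp

0.326 hp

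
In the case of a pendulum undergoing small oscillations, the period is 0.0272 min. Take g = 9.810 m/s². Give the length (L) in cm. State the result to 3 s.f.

Rearranging T = 2π√(L/g) for L: L = g·(T/2π)².
T = 0.0272 min = 1.632 s; g = 9.810 m/s².
L = 0.6618 m
0.6618 m × (1 cm / 0.01000 m) = 66.18 cm

66.2 cm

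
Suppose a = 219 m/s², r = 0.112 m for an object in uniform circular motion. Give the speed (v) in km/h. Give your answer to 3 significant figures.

Rearranging: v = √(a·r).
a = 219 m/s²; r = 0.112 m.
v = 4.953 m/s
4.953 m/s × (1 km/h / 0.2778 m/s) = 17.83 km/h

17.8 km/h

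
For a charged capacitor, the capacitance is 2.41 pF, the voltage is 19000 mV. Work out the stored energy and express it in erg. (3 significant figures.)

0.00435 erg

E is given directly by: E = ½CV².
C = 2.41 pF = 2.410×10^-12 F; V = 19000 mV = 19.00 V.
E = 4.350×10^-10 J
4.350×10^-10 J × (1 erg / 1.000×10^-7 J) = 0.004350 erg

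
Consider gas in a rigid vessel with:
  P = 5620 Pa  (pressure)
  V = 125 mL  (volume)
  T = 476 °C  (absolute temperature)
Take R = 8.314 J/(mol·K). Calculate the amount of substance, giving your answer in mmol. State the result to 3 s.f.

0.113 mmol

Rearranging: n = PV/(RT).
P = 5620 Pa; V = 125 mL = 1.250×10^-4 m³; T = 476 °C = 749.1 K; R = 8.314 J/(mol·K).
n = 1.128×10^-4 mol
1.128×10^-4 mol × (1 mmol / 0.001000 mol) = 0.1128 mmol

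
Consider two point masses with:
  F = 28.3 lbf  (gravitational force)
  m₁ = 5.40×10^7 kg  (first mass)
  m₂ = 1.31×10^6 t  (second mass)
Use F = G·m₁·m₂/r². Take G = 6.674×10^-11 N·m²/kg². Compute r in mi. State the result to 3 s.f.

0.120 mi

From Newton's law of gravitation: r = √(G·m₁m₂/F).
F = 28.3 lbf = 125.9 N; m₁ = 5.40×10^7 kg; m₂ = 1.31×10^6 t = 1.310×10^9 kg; G = 6.674×10^-11 N·m²/kg².
r = 193.7 m
193.7 m × (1 mi / 1609 m) = 0.1203 mi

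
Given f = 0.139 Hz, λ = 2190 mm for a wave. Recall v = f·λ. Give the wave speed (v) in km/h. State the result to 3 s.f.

v is given directly by: v = fλ.
f = 0.139 Hz; λ = 2190 mm = 2.190 m.
v = 0.3044 m/s
0.3044 m/s × (1 km/h / 0.2778 m/s) = 1.096 km/h

1.10 km/h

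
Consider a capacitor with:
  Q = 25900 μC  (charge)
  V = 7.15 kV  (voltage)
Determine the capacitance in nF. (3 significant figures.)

Directly: C = Q/V.
Q = 25900 μC = 0.02590 C; V = 7.15 kV = 7150 V.
C = 3.622×10^-6 F
3.622×10^-6 F × (1 nF / 1.000×10^-9 F) = 3622 nF

3620 nF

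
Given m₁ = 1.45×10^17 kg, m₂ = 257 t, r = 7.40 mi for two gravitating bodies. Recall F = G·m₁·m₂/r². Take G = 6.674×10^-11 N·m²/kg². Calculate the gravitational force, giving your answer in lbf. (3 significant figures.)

3940 lbf

From Newton's law of gravitation: F = Gm₁m₂/r².
m₁ = 1.45×10^17 kg; m₂ = 257 t = 2.570×10^5 kg; r = 7.40 mi = 11909 m; G = 6.674×10^-11 N·m²/kg².
F = 17536 N
17536 N × (1 lbf / 4.448 N) = 3942 lbf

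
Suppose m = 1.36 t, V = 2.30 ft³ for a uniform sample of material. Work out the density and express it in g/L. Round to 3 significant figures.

20900 g/L

ρ is given directly by: ρ = m/V.
m = 1.36 t = 1360 kg; V = 2.30 ft³ = 0.06513 m³.
ρ = 20882 kg/m³
Since 1 g/L = 1 kg/m³, 20882 g/L.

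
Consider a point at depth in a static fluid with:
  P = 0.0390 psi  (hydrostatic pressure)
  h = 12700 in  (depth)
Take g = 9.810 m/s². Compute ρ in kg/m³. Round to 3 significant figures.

0.0850 kg/m³

Rearranging P = ρ·g·h for ρ: ρ = P/(g·h).
P = 0.0390 psi = 268.9 Pa; h = 12700 in = 322.6 m; g = 9.810 m/s².
ρ = 0.08497 kg/m³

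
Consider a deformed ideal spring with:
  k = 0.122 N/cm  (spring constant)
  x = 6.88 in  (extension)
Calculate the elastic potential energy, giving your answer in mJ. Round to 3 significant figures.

Directly: U = ½kx².
k = 0.122 N/cm = 12.20 N/m; x = 6.88 in = 0.1748 m.
U = 0.1863 J
0.1863 J × (1 mJ / 0.001000 J) = 186.3 mJ

186 mJ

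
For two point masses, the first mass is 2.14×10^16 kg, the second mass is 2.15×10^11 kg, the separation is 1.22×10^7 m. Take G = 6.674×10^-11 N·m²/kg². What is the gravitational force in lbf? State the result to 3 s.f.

464 lbf

Directly: F = Gm₁m₂/r².
m₁ = 2.14×10^16 kg; m₂ = 2.15×10^11 kg; r = 1.22×10^7 m; G = 6.674×10^-11 N·m²/kg².
F = 2063 N
2063 N × (1 lbf / 4.448 N) = 463.8 lbf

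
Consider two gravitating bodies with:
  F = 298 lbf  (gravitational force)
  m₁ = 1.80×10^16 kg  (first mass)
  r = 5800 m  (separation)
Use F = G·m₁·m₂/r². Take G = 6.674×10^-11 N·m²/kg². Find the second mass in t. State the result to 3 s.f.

Solving F = G·m₁·m₂/r² for m₂: m₂ = F·r²/(G·m₁).
F = 298 lbf = 1326 N; m₁ = 1.80×10^16 kg; r = 5800 m; G = 6.674×10^-11 N·m²/kg².
m₂ = 37119 kg
37119 kg × (1 t / 1000 kg) = 37.12 t

37.1 t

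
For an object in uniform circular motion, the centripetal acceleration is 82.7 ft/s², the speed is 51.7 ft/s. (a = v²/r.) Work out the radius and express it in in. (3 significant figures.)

388 in

Rearranging: r = v²/a.
a = 82.7 ft/s² = 25.21 m/s²; v = 51.7 ft/s = 15.76 m/s.
r = 9.851 m
9.851 m × (1 in / 0.02540 m) = 387.8 in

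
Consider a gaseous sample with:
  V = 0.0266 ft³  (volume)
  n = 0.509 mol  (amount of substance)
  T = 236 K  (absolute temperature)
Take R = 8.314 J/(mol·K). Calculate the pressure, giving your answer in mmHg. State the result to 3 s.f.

9950 mmHg

Directly: P = nRT/V.
V = 0.0266 ft³ = 7.532×10^-4 m³; n = 0.509 mol; T = 236 K; R = 8.314 J/(mol·K).
P = 1.326×10^6 Pa
1.326×10^6 Pa × (1 mmHg / 133.3 Pa) = 9945 mmHg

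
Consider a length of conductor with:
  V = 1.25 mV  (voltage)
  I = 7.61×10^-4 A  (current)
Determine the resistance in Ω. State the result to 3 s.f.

From Ohm's law: R = V/I.
V = 1.25 mV = 0.001250 V; I = 7.61×10^-4 A.
R = 1.643 Ω

1.64 Ω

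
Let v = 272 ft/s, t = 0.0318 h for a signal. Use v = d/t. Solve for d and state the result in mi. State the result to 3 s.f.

5.90 mi

Solving v = d/t for d: d = v·t.
v = 272 ft/s = 82.91 m/s; t = 0.0318 h = 114.5 s.
d = 9491 m
9491 m × (1 mi / 1609 m) = 5.897 mi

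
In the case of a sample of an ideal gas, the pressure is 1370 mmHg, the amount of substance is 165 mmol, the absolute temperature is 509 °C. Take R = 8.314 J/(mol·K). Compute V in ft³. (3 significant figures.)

Solving PV = nRT for V: V = nRT/P.
P = 1370 mmHg = 1.827×10^5 Pa; n = 165 mmol = 0.1650 mol; T = 509 °C = 782.1 K; R = 8.314 J/(mol·K).
V = 0.005874 m³
0.005874 m³ × (1 ft³ / 0.02832 m³) = 0.2075 ft³

0.207 ft³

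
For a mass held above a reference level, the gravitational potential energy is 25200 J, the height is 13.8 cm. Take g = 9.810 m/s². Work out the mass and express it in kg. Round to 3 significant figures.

Rearranging: m = PE/(g·h).
PE = 25200 J; h = 13.8 cm = 0.1380 m; g = 9.810 m/s².
m = 18615 kg

18600 kg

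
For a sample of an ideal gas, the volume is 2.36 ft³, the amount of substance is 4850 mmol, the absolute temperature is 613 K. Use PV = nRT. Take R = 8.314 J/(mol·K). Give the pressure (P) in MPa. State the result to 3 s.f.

From the ideal-gas law: P = nRT/V.
V = 2.36 ft³ = 0.06683 m³; n = 4850 mmol = 4.850 mol; T = 613 K; R = 8.314 J/(mol·K).
P = 3.699×10^5 Pa  (the unit combination reduces to kg/(m·s²) = Pa)
3.699×10^5 Pa × (1 MPa / 1.000×10^6 Pa) = 0.3699 MPa

0.370 MPa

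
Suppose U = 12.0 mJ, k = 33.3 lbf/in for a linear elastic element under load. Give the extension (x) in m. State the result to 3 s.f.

Solving U = ½k·x² for x: x = √(2U/k).
U = 12.0 mJ = 0.01200 J; k = 33.3 lbf/in = 5832 N/m.
x = 0.002029 m

0.00203 m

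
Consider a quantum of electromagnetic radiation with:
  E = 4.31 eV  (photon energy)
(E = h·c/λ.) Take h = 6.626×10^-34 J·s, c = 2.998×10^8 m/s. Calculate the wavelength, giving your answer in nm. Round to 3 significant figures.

288 nm

Rearranging: λ = hc/E.
E = 4.31 eV = 6.905×10^-19 J; h = 6.626×10^-34 J·s; c = 2.998×10^8 m/s.
λ = 2.877×10^-7 m
2.877×10^-7 m × (1 nm / 1.000×10^-9 m) = 287.7 nm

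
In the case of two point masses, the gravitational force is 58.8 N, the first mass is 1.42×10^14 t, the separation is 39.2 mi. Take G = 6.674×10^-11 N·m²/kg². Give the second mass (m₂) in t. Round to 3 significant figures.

24.7 t

Solving F = G·m₁·m₂/r² for m₂: m₂ = F·r²/(G·m₁).
F = 58.8 N; m₁ = 1.42×10^14 t = 1.420×10^17 kg; r = 39.2 mi = 63086 m; G = 6.674×10^-11 N·m²/kg².
m₂ = 24693 kg
24693 kg × (1 t / 1000 kg) = 24.69 t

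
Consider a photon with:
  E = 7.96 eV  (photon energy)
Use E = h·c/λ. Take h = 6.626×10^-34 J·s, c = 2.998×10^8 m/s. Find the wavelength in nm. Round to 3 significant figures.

Solving E = h·c/λ for λ: λ = hc/E.
E = 7.96 eV = 1.275×10^-18 J; h = 6.626×10^-34 J·s; c = 2.998×10^8 m/s.
λ = 1.558×10^-7 m
1.558×10^-7 m × (1 nm / 1.000×10^-9 m) = 155.8 nm

156 nm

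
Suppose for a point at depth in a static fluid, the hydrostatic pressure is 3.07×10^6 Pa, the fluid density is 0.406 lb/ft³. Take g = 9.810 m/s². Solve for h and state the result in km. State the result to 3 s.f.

48.1 km

Solving P = ρ·g·h for h: h = P/(ρ·g).
P = 3.07×10^6 Pa; ρ = 0.406 lb/ft³ = 6.503 kg/m³; g = 9.810 m/s².
h = 48120 m
48120 m × (1 km / 1000 m) = 48.12 km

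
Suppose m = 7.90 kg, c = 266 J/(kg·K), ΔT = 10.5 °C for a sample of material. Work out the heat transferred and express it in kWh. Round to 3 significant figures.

Q is given directly by: Q = mcΔT.
m = 7.90 kg; c = 266 J/(kg·K); ΔT = 10.5 °C = 10.50 K.
Q = 22065 J
22065 J × (1 kWh / 3.600×10^6 J) = 0.006129 kWh

0.00613 kWh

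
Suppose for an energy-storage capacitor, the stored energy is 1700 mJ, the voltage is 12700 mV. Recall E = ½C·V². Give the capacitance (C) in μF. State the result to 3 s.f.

21100 μF

Rearranging: C = 2E/V².
E = 1700 mJ = 1.700 J; V = 12700 mV = 12.70 V.
C = 0.02108 F
0.02108 F × (1 μF / 1.000×10^-6 F) = 21080 μF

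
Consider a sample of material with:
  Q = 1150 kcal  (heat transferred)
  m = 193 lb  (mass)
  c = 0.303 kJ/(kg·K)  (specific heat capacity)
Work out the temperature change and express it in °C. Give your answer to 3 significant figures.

Solving Q = m·c·ΔT for ΔT: ΔT = Q/(m·c).
Q = 1150 kcal = 4.812×10^6 J; m = 193 lb = 87.54 kg; c = 0.303 kJ/(kg·K) = 303.0 J/(kg·K).
ΔT = 181.4 K
Since 1 °C = 1 K, 181.4 °C.

181 °C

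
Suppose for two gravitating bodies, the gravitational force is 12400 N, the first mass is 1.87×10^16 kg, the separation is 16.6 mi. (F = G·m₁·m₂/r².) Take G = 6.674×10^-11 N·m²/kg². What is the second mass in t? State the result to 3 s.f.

Solving F = G·m₁·m₂/r² for m₂: m₂ = F·r²/(G·m₁).
F = 12400 N; m₁ = 1.87×10^16 kg; r = 16.6 mi = 26715 m; G = 6.674×10^-11 N·m²/kg².
m₂ = 7.091×10^6 kg
7.091×10^6 kg × (1 t / 1000 kg) = 7091 t

7090 t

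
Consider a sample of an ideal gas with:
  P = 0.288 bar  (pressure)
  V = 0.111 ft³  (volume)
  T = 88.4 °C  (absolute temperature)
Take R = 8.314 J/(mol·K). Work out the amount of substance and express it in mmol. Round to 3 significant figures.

From the ideal-gas law: n = PV/(RT).
P = 0.288 bar = 28800 Pa; V = 0.111 ft³ = 0.003143 m³; T = 88.4 °C = 361.5 K; R = 8.314 J/(mol·K).
n = 0.03011 mol
0.03011 mol × (1 mmol / 0.001000 mol) = 30.11 mmol

30.1 mmol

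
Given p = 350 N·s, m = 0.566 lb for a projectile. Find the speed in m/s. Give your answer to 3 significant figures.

1360 m/s

Rearranging: v = p/m.
p = 350 N·s = 350.0 kg·m/s; m = 0.566 lb = 0.2567 kg.
v = 1363 m/s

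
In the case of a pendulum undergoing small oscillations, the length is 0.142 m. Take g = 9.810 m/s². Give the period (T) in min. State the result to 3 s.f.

T is given directly by: T = 2π√(L/g).
L = 0.142 m; g = 9.810 m/s².
T = 0.7559 s
0.7559 s × (1 min / 60.00 s) = 0.01260 min

0.0126 min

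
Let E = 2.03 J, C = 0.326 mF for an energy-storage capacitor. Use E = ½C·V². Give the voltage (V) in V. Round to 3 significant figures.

Solving E = ½C·V² for V: V = √(2E/C).
E = 2.03 J; C = 0.326 mF = 3.260×10^-4 F.
V = 111.6 V

112 V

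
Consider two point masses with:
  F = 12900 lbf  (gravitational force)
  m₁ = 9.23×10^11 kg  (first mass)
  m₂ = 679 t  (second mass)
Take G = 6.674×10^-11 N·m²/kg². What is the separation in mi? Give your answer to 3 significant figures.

0.0168 mi

Rearranging F = G·m₁·m₂/r² for r: r = √(G·m₁m₂/F).
F = 12900 lbf = 57382 N; m₁ = 9.23×10^11 kg; m₂ = 679 t = 6.790×10^5 kg; G = 6.674×10^-11 N·m²/kg².
r = 27.00 m
27.00 m × (1 mi / 1609 m) = 0.01678 mi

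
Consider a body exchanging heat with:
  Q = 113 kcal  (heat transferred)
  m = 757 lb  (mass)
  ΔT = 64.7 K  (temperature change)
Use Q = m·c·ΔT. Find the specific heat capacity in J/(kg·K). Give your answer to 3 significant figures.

21.3 J/(kg·K)

Rearranging Q = m·c·ΔT for c: c = Q/(m·ΔT).
Q = 113 kcal = 4.728×10^5 J; m = 757 lb = 343.4 kg; ΔT = 64.7 K.
c = 21.28 J/(kg·K)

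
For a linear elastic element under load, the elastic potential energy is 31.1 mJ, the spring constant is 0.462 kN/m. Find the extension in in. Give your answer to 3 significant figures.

Rearranging U = ½k·x² for x: x = √(2U/k).
U = 31.1 mJ = 0.03110 J; k = 0.462 kN/m = 462.0 N/m.
x = 0.01160 m
0.01160 m × (1 in / 0.02540 m) = 0.4568 in

0.457 in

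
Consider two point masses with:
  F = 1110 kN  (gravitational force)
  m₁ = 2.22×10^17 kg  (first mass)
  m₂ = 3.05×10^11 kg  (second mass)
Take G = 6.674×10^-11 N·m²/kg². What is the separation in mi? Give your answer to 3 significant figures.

Rearranging: r = √(G·m₁m₂/F).
F = 1110 kN = 1.110×10^6 N; m₁ = 2.22×10^17 kg; m₂ = 3.05×10^11 kg; G = 6.674×10^-11 N·m²/kg².
r = 2.018×10^6 m
2.018×10^6 m × (1 mi / 1609 m) = 1254 mi

1250 mi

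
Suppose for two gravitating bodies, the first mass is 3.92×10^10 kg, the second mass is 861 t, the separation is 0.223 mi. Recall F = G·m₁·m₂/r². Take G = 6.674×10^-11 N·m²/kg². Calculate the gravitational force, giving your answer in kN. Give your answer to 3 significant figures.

From Newton's law of gravitation: F = Gm₁m₂/r².
m₁ = 3.92×10^10 kg; m₂ = 861 t = 8.610×10^5 kg; r = 0.223 mi = 358.9 m; G = 6.674×10^-11 N·m²/kg².
F = 17.49 N  (the unit combination reduces to kg·m/s² = N)
17.49 N × (1 kN / 1000 N) = 0.01749 kN

0.0175 kN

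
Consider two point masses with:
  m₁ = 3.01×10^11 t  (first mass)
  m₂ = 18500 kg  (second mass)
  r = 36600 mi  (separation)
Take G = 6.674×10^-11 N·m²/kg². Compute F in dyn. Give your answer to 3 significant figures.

0.0107 dyn

From Newton's law of gravitation: F = Gm₁m₂/r².
m₁ = 3.01×10^11 t = 3.010×10^14 kg; m₂ = 18500 kg; r = 36600 mi = 5.890×10^7 m; G = 6.674×10^-11 N·m²/kg².
F = 1.071×10^-7 N  (the unit combination reduces to kg·m/s² = N)
1.071×10^-7 N × (1 dyn / 1.000×10^-5 N) = 0.01071 dyn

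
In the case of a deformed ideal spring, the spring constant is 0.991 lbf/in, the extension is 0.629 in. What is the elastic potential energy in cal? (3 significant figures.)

0.00529 cal

U is given directly by: U = ½kx².
k = 0.991 lbf/in = 173.6 N/m; x = 0.629 in = 0.01598 m.
U = 0.02215 J  (the unit combination reduces to kg·m²/s² = J)
0.02215 J × (1 cal / 4.184 J) = 0.005294 cal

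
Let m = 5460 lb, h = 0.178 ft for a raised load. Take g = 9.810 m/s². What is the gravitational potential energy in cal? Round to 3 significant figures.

Directly: PE = mgh.
m = 5460 lb = 2477 kg; h = 0.178 ft = 0.05425 m; g = 9.810 m/s².
PE = 1318 J  (the unit combination reduces to kg·m²/s² = J)
1318 J × (1 cal / 4.184 J) = 315.0 cal

315 cal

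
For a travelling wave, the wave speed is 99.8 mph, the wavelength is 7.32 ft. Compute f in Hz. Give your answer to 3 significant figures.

20.0 Hz

Rearranging v = f·λ for f: f = v/λ.
v = 99.8 mph = 44.61 m/s; λ = 7.32 ft = 2.231 m.
f = 20.00 Hz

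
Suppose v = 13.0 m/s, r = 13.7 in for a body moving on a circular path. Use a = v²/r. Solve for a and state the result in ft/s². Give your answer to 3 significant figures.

1590 ft/s²

a is given directly by: a = v²/r.
v = 13.0 m/s; r = 13.7 in = 0.3480 m.
a = 485.7 m/s²
485.7 m/s² × (1 ft/s² / 0.3048 m/s²) = 1593 ft/s²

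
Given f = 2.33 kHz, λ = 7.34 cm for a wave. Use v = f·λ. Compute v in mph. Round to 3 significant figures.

383 mph

v is given directly by: v = fλ.
f = 2.33 kHz = 2330 Hz; λ = 7.34 cm = 0.07340 m.
v = 171.0 m/s
171.0 m/s × (1 mph / 0.4470 m/s) = 382.6 mph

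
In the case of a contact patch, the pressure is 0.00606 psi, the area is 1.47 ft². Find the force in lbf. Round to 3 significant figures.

1.28 lbf

Solving P = F/A for F: F = P·A.
P = 0.00606 psi = 41.78 Pa; A = 1.47 ft² = 0.1366 m².
F = 5.706 N
5.706 N × (1 lbf / 4.448 N) = 1.283 lbf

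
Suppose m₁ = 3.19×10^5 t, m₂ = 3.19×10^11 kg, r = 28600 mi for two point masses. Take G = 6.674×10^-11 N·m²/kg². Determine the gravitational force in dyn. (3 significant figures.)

F is given directly by: F = Gm₁m₂/r².
m₁ = 3.19×10^5 t = 3.190×10^8 kg; m₂ = 3.19×10^11 kg; r = 28600 mi = 4.603×10^7 m; G = 6.674×10^-11 N·m²/kg².
F = 3.206×10^-6 N
3.206×10^-6 N × (1 dyn / 1.000×10^-5 N) = 0.3206 dyn

0.321 dyn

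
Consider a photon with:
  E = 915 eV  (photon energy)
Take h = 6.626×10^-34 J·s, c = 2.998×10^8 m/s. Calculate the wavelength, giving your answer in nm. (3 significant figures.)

Rearranging E = h·c/λ for λ: λ = hc/E.
E = 915 eV = 1.466×10^-16 J; h = 6.626×10^-34 J·s; c = 2.998×10^8 m/s.
λ = 1.355×10^-9 m
1.355×10^-9 m × (1 nm / 1.000×10^-9 m) = 1.355 nm

1.36 nm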